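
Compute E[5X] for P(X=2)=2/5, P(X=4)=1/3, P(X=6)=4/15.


E[5X] = sum(g(x)*P(x))
= 10*2/5 + 20*1/3 + 30*4/15
= 56/3

56/3


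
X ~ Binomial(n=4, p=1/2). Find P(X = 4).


P(X=4) = C(4,4) * p^4 * (1-p)^0
= 1 * 1/16 * 1
= 1/16

1/16


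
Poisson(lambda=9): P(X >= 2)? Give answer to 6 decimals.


P(X>=2) = 1 - P(X<=1) = 1 - (e^(-9)*9^0/0! + e^(-9)*9^1/1!)
≈ 1 - (0.0001234098 + 0.0011106882)
= 1 - 0.0012340980 = 0.9987659020
≈ 0.998766

0.998766


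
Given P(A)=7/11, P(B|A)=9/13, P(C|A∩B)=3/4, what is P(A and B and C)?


P(A∩B∩C) = P(A) * P(B|A) * P(C|A∩B)
= 7/11 * 9/13 * 3/4
= 63/143 * 3/4 = 189/572

189/572


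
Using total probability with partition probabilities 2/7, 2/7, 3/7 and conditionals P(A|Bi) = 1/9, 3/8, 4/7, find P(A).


P(A) = P(A|B1)P(B1) + P(A|B2)P(B2) + P(A|B3)P(B3)
= 1/9*2/7 + 3/8*2/7 + 4/7*3/7
= 2/63 + 3/28 + 12/49 = 677/1764

677/1764


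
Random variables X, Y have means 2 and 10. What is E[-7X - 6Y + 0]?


E[-7X - 6Y + 0] = -7*E[X] - 6*E[Y] + 0
= (-7)*(2) + (-6)*(10) + (0)
= -14 - 60 + 0 = -74

-74


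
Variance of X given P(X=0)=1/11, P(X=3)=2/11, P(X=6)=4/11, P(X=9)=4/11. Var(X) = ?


E[X] = 6, E[X^2] = 486/11
Var(X) = E[X^2] - (E[X])^2 = 486/11 - (6)^2 = 90/11

90/11


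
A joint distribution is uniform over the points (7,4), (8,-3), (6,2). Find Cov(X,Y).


E[X]=7, E[Y]=1, E[XY]=16/3
Cov(X,Y) = E[XY] - E[X]E[Y] = 16/3 - 7*1 = -5/3

-5/3


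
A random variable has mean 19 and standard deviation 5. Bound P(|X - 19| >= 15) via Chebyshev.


k = 15/5 = 3
Chebyshev: P(|X-mu| >= k*sigma) <= 1/k^2 = 1/3^2 = 1/9

1/9


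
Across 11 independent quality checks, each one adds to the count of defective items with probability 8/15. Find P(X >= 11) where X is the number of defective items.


P(X>=11) = P(X=11)
= 8589934592/8649755859375
= 8589934592/8649755859375

8589934592/8649755859375


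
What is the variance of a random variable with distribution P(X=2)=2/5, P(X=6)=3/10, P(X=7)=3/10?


E[X] = 47/10, E[X^2] = 271/10
Var(X) = E[X^2] - (E[X])^2 = 271/10 - (47/10)^2 = 501/100

501/100


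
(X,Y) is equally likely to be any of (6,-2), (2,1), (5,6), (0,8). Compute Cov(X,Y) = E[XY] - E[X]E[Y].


E[X]=13/4, E[Y]=13/4, E[XY]=5
Cov(X,Y) = E[XY] - E[X]E[Y] = 5 - 13/4*13/4 = -89/16

-89/16


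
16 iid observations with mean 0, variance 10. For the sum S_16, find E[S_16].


E[S_n] = n*E[X_1] = 16*0 = 0

0


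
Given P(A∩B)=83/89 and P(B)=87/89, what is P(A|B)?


P(A|B) = P(A∩B)/P(B) = (83/89)/(87/89) = 83/87

83/87


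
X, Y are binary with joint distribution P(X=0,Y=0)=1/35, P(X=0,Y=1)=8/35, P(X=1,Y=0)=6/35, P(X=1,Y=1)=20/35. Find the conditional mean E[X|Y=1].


P(Y=1) = 28/35
E[X|Y=1] = (0*8 + 1*20)/28 = 20/28 = 5/7

5/7


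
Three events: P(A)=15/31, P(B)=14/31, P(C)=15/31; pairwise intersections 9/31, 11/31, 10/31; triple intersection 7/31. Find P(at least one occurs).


P(A∪B∪C) = P(A)+P(B)+P(C) - P(AB)-P(AC)-P(BC) + P(ABC)
= 15/31+14/31+15/31 - 9/31-11/31-10/31 + 7/31
= 21/31

21/31


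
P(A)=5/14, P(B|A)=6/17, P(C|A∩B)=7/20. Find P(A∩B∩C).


P(A∩B∩C) = P(A) * P(B|A) * P(C|A∩B)
= 5/14 * 6/17 * 7/20
= 15/119 * 7/20 = 3/68

3/68


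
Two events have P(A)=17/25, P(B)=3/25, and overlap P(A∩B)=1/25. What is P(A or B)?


P(A∪B) = P(A) + P(B) - P(A∩B)
= 17/25 + 3/25 - 1/25 = 19/25

19/25


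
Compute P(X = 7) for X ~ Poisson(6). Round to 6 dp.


P(X=7) = e^(-6) * 6^7 / 7!
≈ 0.002478752177 * 279936 / 5040
≈ 0.137677

0.137677


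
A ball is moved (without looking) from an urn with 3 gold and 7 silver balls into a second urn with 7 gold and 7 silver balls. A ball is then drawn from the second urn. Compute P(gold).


P(transfer gold) = 3/10; P(transfer silver) = 7/10
If gold transferred: Urn II has 8 gold of 15, so P(gold|gold moved) = 8/15
If silver transferred: Urn II has 7 gold of 15, so P(gold|silver moved) = 7/15
By total probability: P(gold) = 3/10*8/15 + 7/10*7/15 = 73/150

73/150


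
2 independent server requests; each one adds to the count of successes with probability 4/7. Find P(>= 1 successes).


P(at least one) = 1 - P(none)
P(none) = (1 - 4/7)^2 = (3/7)^2 = 9/49
P(at least one) = 1 - 9/49 = 40/49

40/49


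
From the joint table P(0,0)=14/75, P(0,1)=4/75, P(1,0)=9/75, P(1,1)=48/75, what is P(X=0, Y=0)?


Read from table: P(X=0, Y=0) = 14/75

14/75


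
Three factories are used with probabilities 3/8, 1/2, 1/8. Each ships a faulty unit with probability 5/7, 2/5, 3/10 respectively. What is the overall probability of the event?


P(A) = P(A|B1)P(B1) + P(A|B2)P(B2) + P(A|B3)P(B3)
= 5/7*3/8 + 2/5*1/2 + 3/10*1/8
= 15/56 + 1/5 + 3/80 = 283/560

283/560


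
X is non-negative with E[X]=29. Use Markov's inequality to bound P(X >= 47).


Markov: P(X >= a) <= E[X]/a
P(X >= 47) <= 29/47

29/47


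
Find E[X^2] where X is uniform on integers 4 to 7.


E[X^2] = (1/4) * sum(x^2 for x=4..7)
= 126/4 = 63/2

63/2


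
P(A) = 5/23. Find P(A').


P(A') = 1 - P(A) = 1 - 5/23 = 18/23

18/23


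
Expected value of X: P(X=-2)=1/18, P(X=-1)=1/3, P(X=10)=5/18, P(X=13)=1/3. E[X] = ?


E[X] = sum(x * P(x))
= -2*1/18 - 1*1/3 + 10*5/18 + 13*1/3
= 20/3

20/3


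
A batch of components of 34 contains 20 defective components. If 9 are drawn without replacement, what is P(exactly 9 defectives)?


P(X=9) = C(20,9)*C(14,0) / C(34,9)
= 167960*1 / 52451256
= 167960/52451256 = 95/29667

95/29667


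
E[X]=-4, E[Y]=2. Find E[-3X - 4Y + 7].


E[-3X - 4Y + 7] = -3*E[X] - 4*E[Y] + 7
= (-3)*(-4) + (-4)*(2) + (7)
= 12 - 8 + 7 = 11

11


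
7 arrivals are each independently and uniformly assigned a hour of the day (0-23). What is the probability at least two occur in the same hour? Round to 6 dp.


P(all different) = prod((24-i)/24 for i=0..6) = 0.380328
P(at least one match) = 1 - 0.380328 = 0.619672

0.619672


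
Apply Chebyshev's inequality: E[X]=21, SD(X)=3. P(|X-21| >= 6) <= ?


k = 6/3 = 2
Chebyshev: P(|X-mu| >= k*sigma) <= 1/k^2 = 1/2^2 = 1/4

1/4


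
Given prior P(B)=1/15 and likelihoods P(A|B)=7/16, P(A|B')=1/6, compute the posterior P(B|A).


P(A) = P(A|B)P(B) + P(A|B')P(B') = 7/16*1/15 + 1/6*14/15 = 133/720
P(B|A) = P(A|B)P(B)/P(A) = (7/240)/(133/720) = 3/19

3/19


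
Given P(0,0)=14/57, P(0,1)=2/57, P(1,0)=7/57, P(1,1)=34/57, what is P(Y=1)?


P(Y=1) = P(0,1)+P(1,1) = 2/57 + 34/57 = 36/57 = 12/19

12/19


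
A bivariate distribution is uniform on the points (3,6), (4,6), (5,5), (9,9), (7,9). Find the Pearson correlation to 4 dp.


Cov(X,Y) = 3.0000, Var(X) = 4.6400, Var(Y) = 2.8000
rho = Cov/(sqrt(VarX)*sqrt(VarY)) = 0.8323

0.8323


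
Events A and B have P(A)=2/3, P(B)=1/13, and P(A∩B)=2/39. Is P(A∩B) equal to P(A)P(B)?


P(A)*P(B) = 2/3*1/13 = 2/39
P(A∩B) = 2/39, which equals P(A)P(B), so independent

Yes, A and B are independent


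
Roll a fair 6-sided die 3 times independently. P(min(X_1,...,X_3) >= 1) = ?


P(min >= 1) = P(all X_i >= 1) = (P(X_1 >= 1))^3
= (6/6)^3 = 1^3 = 1

1


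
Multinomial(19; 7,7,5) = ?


19! = 121645100408832000
Denominator: 7!=5040 * 7!=5040 * 5!=120
Coefficient = 121645100408832000 / 3048192000 = 39907296

39907296


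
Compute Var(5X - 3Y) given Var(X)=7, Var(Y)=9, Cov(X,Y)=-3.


Var(5X - 3Y) = 5^2*Var(X) + (-3)^2*Var(Y) + 2*5*(-3)*Cov(X,Y)
= 25*7 + 9*9 - 30*(-3)
= 175 + 81 + 90 = 346

346


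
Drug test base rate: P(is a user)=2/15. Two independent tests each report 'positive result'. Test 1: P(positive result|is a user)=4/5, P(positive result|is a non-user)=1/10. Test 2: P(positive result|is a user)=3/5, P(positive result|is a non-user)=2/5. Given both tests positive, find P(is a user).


After test 1: P(+) = 4/5*2/15 + 1/10*13/15 = 29/150
P(B|+) = (8/75)/(29/150) = 16/29
After test 2 (use post1 as new prior): P(+) = 3/5*16/29 + 2/5*13/29 = 74/145
P(B|+,+) = (48/145)/(74/145) = 24/37

24/37


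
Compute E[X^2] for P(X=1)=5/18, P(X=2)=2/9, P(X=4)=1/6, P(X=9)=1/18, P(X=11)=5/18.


E[X^2] = sum(g(x)*P(x))
= 1*5/18 + 4*2/9 + 16*1/6 + 81*1/18 + 121*5/18
= 755/18

755/18


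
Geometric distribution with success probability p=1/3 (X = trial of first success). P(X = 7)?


P(X=7) = (1-p)^6 * p = (2/3)^6 * 1/3
= 64/729 * 1/3 = 64/2187

64/2187


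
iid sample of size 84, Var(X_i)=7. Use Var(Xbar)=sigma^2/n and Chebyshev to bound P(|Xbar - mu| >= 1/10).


Var(Xbar) = Var(X)/n = 7/84
Chebyshev: P(|Xbar-mu| >= 1/10) <= Var(Xbar)/(1/10)^2 = (1/12)/(1/100) = 25/3
Bound exceeds 1, so trivial bound: 1

1


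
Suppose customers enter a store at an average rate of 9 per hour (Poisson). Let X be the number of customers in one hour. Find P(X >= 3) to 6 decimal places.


P(X>=3) = 1 - P(X<=2) = 1 - (e^(-9)*9^0/0! + e^(-9)*9^1/1! + e^(-9)*9^2/2!)
≈ 1 - (0.0001234098 + 0.0011106882 + 0.0049980971)
= 1 - 0.0062321951 = 0.9937678049
≈ 0.993768

0.993768


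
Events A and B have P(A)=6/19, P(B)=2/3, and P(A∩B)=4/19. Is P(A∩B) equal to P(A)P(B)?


P(A)*P(B) = 6/19*2/3 = 4/19
P(A∩B) = 4/19, which equals P(A)P(B), so independent

Yes, A and B are independent


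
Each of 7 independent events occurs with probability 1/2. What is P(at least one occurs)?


P(at least one) = 1 - P(none)
P(none) = (1 - 1/2)^7 = (1/2)^7 = 1/128
P(at least one) = 1 - 1/128 = 127/128

127/128


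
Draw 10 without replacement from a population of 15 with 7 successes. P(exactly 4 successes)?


P(X=4) = C(7,4)*C(8,6) / C(15,10)
= 35*28 / 3003
= 980/3003 = 140/429

140/429


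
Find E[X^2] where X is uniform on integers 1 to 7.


E[X^2] = (1/7) * sum(x^2 for x=1..7)
= 140/7 = 20

20


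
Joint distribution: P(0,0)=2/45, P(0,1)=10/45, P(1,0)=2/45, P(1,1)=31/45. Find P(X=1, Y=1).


Read from table: P(X=1, Y=1) = 31/45

31/45


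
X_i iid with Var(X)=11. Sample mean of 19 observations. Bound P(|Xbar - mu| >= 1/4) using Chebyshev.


Var(Xbar) = Var(X)/n = 11/19
Chebyshev: P(|Xbar-mu| >= 1/4) <= Var(Xbar)/(1/4)^2 = (11/19)/(1/16) = 176/19
Bound exceeds 1, so trivial bound: 1

1


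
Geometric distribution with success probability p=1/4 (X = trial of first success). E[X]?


For geometric (trials until first success), E[X] = 1/p = 1/(1/4) = 4

4


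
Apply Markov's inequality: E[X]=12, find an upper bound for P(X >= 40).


Markov: P(X >= a) <= E[X]/a
P(X >= 40) <= 12/40 = 3/10

3/10


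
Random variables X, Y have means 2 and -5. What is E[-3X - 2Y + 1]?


E[-3X - 2Y + 1] = -3*E[X] - 2*E[Y] + 1
= (-3)*(2) + (-2)*(-5) + (1)
= -6 + 10 + 1 = 5

5


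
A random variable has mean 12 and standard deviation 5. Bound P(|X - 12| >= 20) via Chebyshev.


k = 20/5 = 4
Chebyshev: P(|X-mu| >= k*sigma) <= 1/k^2 = 1/4^2 = 1/16

1/16


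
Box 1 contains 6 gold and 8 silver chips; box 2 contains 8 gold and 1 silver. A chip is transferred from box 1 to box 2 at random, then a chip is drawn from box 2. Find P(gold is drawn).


P(transfer gold) = 6/14 = 3/7; P(transfer silver) = 4/7
If gold transferred: Urn II has 9 gold of 10, so P(gold|gold moved) = 9/10
If silver transferred: Urn II has 8 gold of 10, so P(gold|silver moved) = 4/5
By total probability: P(gold) = 3/7*9/10 + 4/7*4/5 = 59/70

59/70


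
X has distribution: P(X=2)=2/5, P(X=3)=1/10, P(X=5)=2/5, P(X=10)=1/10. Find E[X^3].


E[X^3] = sum(g(x)*P(x))
= 8*2/5 + 27*1/10 + 125*2/5 + 1000*1/10
= 1559/10

1559/10


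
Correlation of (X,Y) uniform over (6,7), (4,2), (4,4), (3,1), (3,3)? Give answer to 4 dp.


Cov(X,Y) = 2.0000, Var(X) = 1.2000, Var(Y) = 4.2400
rho = Cov/(sqrt(VarX)*sqrt(VarY)) = 0.8867

0.8867


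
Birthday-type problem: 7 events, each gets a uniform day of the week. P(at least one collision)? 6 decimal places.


P(all different) = prod((7-i)/7 for i=0..6) = 0.006120
P(at least one match) = 1 - 0.006120 = 0.993880

0.993880


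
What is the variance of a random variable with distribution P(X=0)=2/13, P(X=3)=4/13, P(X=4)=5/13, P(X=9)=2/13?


E[X] = 50/13, E[X^2] = 278/13
Var(X) = E[X^2] - (E[X])^2 = 278/13 - (50/13)^2 = 1114/169

1114/169


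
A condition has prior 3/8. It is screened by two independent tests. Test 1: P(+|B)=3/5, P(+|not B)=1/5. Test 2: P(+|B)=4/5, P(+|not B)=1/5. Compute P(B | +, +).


After test 1: P(+) = 3/5*3/8 + 1/5*5/8 = 7/20
P(B|+) = (9/40)/(7/20) = 9/14
After test 2 (use post1 as new prior): P(+) = 4/5*9/14 + 1/5*5/14 = 41/70
P(B|+,+) = (18/35)/(41/70) = 36/41

36/41


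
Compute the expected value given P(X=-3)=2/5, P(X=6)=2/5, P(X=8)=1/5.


E[X] = sum(x * P(x))
= -3*2/5 + 6*2/5 + 8*1/5
= 14/5

14/5


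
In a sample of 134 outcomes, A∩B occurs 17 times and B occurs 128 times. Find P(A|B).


P(A|B) = P(A∩B)/P(B) = (17/134)/(128/134) = 17/128

17/128


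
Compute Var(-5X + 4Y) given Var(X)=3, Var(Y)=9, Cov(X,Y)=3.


Var(-5X + 4Y) = (-5)^2*Var(X) + 4^2*Var(Y) + 2*(-5)*4*Cov(X,Y)
= 25*3 + 16*9 - 40*3
= 75 + 144 - 120 = 99

99


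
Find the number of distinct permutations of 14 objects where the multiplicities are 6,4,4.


14! = 87178291200
Denominator: 6!=720 * 4!=24 * 4!=24
Coefficient = 87178291200 / 414720 = 210210

210210


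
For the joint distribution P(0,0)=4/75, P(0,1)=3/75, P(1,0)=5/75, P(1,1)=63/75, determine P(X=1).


P(X=1) = P(1,0)+P(1,1) = 5/75 + 63/75 = 68/75

68/75


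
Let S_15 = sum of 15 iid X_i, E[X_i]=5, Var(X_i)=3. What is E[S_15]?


E[S_n] = n*E[X_1] = 15*5 = 75

75


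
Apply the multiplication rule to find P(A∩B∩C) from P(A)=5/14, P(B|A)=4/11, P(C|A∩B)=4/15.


P(A∩B∩C) = P(A) * P(B|A) * P(C|A∩B)
= 5/14 * 4/11 * 4/15
= 10/77 * 4/15 = 8/231

8/231


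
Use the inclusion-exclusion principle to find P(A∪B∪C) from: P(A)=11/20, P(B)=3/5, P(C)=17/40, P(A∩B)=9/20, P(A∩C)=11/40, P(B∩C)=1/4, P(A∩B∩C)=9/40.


P(A∪B∪C) = P(A)+P(B)+P(C) - P(AB)-P(AC)-P(BC) + P(ABC)
= 11/20+3/5+17/40 - 9/20-11/40-1/4 + 9/40
= 33/40

33/40


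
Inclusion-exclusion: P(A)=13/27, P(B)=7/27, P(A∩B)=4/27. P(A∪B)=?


P(A∪B) = P(A) + P(B) - P(A∩B)
= 13/27 + 7/27 - 4/27 = 16/27

16/27


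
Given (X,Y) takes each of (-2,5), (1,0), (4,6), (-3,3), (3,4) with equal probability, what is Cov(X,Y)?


E[X]=3/5, E[Y]=18/5, E[XY]=17/5
Cov(X,Y) = E[XY] - E[X]E[Y] = 17/5 - 3/5*18/5 = 31/25

31/25


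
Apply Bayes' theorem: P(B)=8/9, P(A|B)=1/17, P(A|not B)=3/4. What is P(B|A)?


P(A) = P(A|B)P(B) + P(A|B')P(B') = 1/17*8/9 + 3/4*1/9 = 83/612
P(B|A) = P(A|B)P(B)/P(A) = (8/153)/(83/612) = 32/83

32/83


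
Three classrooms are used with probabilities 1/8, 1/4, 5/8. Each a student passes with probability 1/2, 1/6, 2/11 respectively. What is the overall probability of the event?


P(A) = P(A|B1)P(B1) + P(A|B2)P(B2) + P(A|B3)P(B3)
= 1/2*1/8 + 1/6*1/4 + 2/11*5/8
= 1/16 + 1/24 + 5/44 = 115/528

115/528


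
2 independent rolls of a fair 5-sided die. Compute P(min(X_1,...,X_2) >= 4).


P(min >= 4) = P(all X_i >= 4) = (P(X_1 >= 4))^2
= (2/5)^2 = 4/25

4/25


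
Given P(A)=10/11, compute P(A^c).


P(A') = 1 - P(A) = 1 - 10/11 = 1/11

1/11


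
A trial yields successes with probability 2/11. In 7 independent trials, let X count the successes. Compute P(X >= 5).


P(X>=5) = P(X=5) + P(X=6) + P(X=7)
= 54432/19487171 + 4032/19487171 + 128/19487171
= 58592/19487171

58592/19487171


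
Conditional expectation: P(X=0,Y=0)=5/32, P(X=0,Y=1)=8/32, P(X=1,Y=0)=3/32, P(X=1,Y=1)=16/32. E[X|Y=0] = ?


P(Y=0) = 8/32
E[X|Y=0] = (0*5 + 1*3)/8 = 3/8

3/8


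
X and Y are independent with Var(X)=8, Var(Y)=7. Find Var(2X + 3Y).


Independence => Cov(X,Y)=0
Var(2X + 3Y) = 2^2*Var(X) + 3^2*Var(Y)
= 4*8 + 9*7 = 95

95


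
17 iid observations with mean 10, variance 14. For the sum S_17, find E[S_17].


E[S_n] = n*E[X_1] = 17*10 = 170

170


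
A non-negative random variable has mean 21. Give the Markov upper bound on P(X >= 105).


Markov: P(X >= a) <= E[X]/a
P(X >= 105) <= 21/105 = 1/5

1/5


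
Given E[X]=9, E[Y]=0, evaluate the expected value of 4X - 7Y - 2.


E[4X - 7Y - 2] = 4*E[X] - 7*E[Y] - 2
= (4)*(9) + (-7)*(0) + (-2)
= 36 + 0 - 2 = 34

34


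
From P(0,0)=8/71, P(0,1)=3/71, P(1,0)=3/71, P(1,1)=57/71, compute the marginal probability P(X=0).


P(X=0) = P(0,0)+P(0,1) = 8/71 + 3/71 = 11/71

11/71


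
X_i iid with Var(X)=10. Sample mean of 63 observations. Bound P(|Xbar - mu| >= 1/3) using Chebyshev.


Var(Xbar) = Var(X)/n = 10/63
Chebyshev: P(|Xbar-mu| >= 1/3) <= Var(Xbar)/(1/3)^2 = (10/63)/(1/9) = 10/7
Bound exceeds 1, so trivial bound: 1

1


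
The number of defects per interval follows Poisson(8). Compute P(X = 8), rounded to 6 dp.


P(X=8) = e^(-8) * 8^8 / 8!
≈ 0.0003354626279 * 16777216 / 40320
≈ 0.139587

0.139587


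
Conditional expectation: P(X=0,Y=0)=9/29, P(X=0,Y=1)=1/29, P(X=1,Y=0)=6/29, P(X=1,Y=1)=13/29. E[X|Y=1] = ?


P(Y=1) = 14/29
E[X|Y=1] = (0*1 + 1*13)/14 = 13/14

13/14


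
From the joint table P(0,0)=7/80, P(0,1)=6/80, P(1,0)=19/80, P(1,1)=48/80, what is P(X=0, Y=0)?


Read from table: P(X=0, Y=0) = 7/80

7/80


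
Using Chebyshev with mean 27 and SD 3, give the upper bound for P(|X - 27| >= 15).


k = 15/3 = 5
Chebyshev: P(|X-mu| >= k*sigma) <= 1/k^2 = 1/5^2 = 1/25

1/25


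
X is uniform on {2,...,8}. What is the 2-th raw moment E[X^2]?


E[X^2] = (1/7) * sum(x^2 for x=2..8)
= 203/7 = 29

29


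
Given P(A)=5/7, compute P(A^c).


P(A') = 1 - P(A) = 1 - 5/7 = 2/7

2/7


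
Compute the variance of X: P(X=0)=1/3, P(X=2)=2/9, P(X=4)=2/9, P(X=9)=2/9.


E[X] = 10/3, E[X^2] = 202/9
Var(X) = E[X^2] - (E[X])^2 = 202/9 - (10/3)^2 = 34/3

34/3


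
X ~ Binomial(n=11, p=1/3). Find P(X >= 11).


P(X>=11) = P(X=11)
= 1/177147
= 1/177147

1/177147


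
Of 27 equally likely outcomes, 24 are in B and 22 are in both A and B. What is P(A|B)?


P(A|B) = P(A∩B)/P(B) = (22/27)/(24/27) = 22/24 = 11/12

11/12


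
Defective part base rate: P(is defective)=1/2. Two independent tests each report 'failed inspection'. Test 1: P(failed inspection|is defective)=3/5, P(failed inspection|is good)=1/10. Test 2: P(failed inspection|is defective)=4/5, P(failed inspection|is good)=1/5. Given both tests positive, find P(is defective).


After test 1: P(+) = 3/5*1/2 + 1/10*1/2 = 7/20
P(B|+) = (3/10)/(7/20) = 6/7
After test 2 (use post1 as new prior): P(+) = 4/5*6/7 + 1/5*1/7 = 5/7
P(B|+,+) = (24/35)/(5/7) = 24/25

24/25


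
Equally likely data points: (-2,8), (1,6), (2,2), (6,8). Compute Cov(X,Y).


E[X]=7/4, E[Y]=6, E[XY]=21/2
Cov(X,Y) = E[XY] - E[X]E[Y] = 21/2 - 7/4*6 = 0

0


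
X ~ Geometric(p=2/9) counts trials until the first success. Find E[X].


For geometric (trials until first success), E[X] = 1/p = 1/(2/9) = 9/2

9/2


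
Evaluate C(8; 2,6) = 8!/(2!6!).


8! = 40320
Denominator: 2!=2 * 6!=720
Coefficient = 40320 / 1440 = 28

28


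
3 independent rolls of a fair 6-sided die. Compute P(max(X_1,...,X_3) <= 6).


P(max <= 6) = P(all X_i <= 6) = (P(X_1 <= 6))^3
= (6/6)^3 = 1^3 = 1

1


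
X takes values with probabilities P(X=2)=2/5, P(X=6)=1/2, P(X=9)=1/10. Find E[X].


E[X] = sum(x * P(x))
= 2*2/5 + 6*1/2 + 9*1/10
= 47/10

47/10


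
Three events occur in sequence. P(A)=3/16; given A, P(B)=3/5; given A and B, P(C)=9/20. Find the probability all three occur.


P(A∩B∩C) = P(A) * P(B|A) * P(C|A∩B)
= 3/16 * 3/5 * 9/20
= 9/80 * 9/20 = 81/1600

81/1600


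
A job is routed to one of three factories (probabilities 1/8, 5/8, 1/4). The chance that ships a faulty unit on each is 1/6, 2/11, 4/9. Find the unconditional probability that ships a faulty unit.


P(A) = P(A|B1)P(B1) + P(A|B2)P(B2) + P(A|B3)P(B3)
= 1/6*1/8 + 2/11*5/8 + 4/9*1/4
= 1/48 + 5/44 + 1/9 = 389/1584

389/1584


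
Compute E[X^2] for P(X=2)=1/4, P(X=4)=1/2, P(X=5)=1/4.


E[X^2] = sum(g(x)*P(x))
= 4*1/4 + 16*1/2 + 25*1/4
= 61/4

61/4


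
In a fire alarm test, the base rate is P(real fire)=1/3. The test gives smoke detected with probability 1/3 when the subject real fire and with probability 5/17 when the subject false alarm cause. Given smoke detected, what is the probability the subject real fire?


P(A) = P(A|B)P(B) + P(A|B')P(B') = 1/3*1/3 + 5/17*2/3 = 47/153
P(B|A) = P(A|B)P(B)/P(A) = (1/9)/(47/153) = 17/47

17/47


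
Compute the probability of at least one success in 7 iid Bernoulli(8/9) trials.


P(at least one) = 1 - P(none)
P(none) = (1 - 8/9)^7 = (1/9)^7 = 1/4782969
P(at least one) = 1 - 1/4782969 = 4782968/4782969

4782968/4782969


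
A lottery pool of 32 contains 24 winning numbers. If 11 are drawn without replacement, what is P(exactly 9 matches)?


P(X=9) = C(24,9)*C(8,2) / C(32,11)
= 1307504*28 / 129024480
= 36610112/129024480 = 49742/175305

49742/175305


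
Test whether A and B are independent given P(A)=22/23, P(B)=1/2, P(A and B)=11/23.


P(A)*P(B) = 22/23*1/2 = 11/23
P(A∩B) = 11/23, which equals P(A)P(B), so independent

Yes, A and B are independent


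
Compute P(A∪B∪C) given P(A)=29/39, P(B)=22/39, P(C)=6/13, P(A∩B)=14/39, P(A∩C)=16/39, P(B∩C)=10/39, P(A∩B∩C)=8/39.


P(A∪B∪C) = P(A)+P(B)+P(C) - P(AB)-P(AC)-P(BC) + P(ABC)
= 29/39+22/39+6/13 - 14/39-16/39-10/39 + 8/39
= 37/39

37/39


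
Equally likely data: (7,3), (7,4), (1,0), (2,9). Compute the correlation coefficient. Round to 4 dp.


Cov(X,Y) = -0.2500, Var(X) = 7.6875, Var(Y) = 10.5000
rho = Cov/(sqrt(VarX)*sqrt(VarY)) = -0.0278

-0.0278


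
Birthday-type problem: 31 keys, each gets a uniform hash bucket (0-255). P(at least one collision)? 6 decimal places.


P(all different) = prod((256-i)/256 for i=0..30) = 0.150593
P(at least one match) = 1 - 0.150593 = 0.849407

0.849407


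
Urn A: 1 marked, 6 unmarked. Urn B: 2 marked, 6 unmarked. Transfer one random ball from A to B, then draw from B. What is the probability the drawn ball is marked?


P(transfer marked) = 1/7; P(transfer unmarked) = 6/7
If marked transferred: Urn II has 3 marked of 9, so P(marked|marked moved) = 1/3
If unmarked transferred: Urn II has 2 marked of 9, so P(marked|unmarked moved) = 2/9
By total probability: P(marked) = 1/7*1/3 + 6/7*2/9 = 5/21

5/21


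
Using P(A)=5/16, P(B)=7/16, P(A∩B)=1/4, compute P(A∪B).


P(A∪B) = P(A) + P(B) - P(A∩B)
= 5/16 + 7/16 - 1/4 = 1/2

1/2


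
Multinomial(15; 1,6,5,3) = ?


15! = 1307674368000
Denominator: 1!=1 * 6!=720 * 5!=120 * 3!=6
Coefficient = 1307674368000 / 518400 = 2522520

2522520


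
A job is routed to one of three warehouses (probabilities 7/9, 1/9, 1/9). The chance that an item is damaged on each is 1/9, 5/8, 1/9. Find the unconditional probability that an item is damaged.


P(A) = P(A|B1)P(B1) + P(A|B2)P(B2) + P(A|B3)P(B3)
= 1/9*7/9 + 5/8*1/9 + 1/9*1/9
= 7/81 + 5/72 + 1/81 = 109/648

109/648


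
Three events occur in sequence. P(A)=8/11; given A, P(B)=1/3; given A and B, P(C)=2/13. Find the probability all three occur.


P(A∩B∩C) = P(A) * P(B|A) * P(C|A∩B)
= 8/11 * 1/3 * 2/13
= 8/33 * 2/13 = 16/429

16/429


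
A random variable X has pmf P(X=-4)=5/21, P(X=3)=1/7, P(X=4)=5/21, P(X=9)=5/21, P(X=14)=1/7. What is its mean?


E[X] = sum(x * P(x))
= -4*5/21 + 3*1/7 + 4*5/21 + 9*5/21 + 14*1/7
= 32/7

32/7


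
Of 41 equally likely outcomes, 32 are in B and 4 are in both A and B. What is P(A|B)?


P(A|B) = P(A∩B)/P(B) = (4/41)/(32/41) = 4/32 = 1/8

1/8


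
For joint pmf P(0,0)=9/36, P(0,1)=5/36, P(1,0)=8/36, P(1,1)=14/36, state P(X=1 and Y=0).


Read from table: P(X=1, Y=0) = 8/36 = 2/9

2/9


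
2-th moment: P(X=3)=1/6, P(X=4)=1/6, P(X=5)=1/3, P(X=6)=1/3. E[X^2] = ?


E[X^2] = sum(x^2 * P(x))
= 9*1/6 + 16*1/6 + 25*1/3 + 36*1/3
= 49/2

49/2


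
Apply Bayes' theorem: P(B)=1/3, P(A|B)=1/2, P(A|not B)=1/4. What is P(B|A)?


P(A) = P(A|B)P(B) + P(A|B')P(B') = 1/2*1/3 + 1/4*2/3 = 1/3
P(B|A) = P(A|B)P(B)/P(A) = (1/6)/(1/3) = 1/2

1/2


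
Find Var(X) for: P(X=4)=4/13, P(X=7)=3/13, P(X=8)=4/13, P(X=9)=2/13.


E[X] = 87/13, E[X^2] = 629/13
Var(X) = E[X^2] - (E[X])^2 = 629/13 - (87/13)^2 = 608/169

608/169


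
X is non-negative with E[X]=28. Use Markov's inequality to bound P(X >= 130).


Markov: P(X >= a) <= E[X]/a
P(X >= 130) <= 28/130 = 14/65

14/65


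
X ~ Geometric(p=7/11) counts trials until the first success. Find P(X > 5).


P(X > 5) = P(first 5 trials all fail) = (1-p)^5 = (4/11)^5 = 1024/161051

1024/161051


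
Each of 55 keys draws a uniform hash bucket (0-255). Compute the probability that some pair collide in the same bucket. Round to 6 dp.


P(all different) = prod((256-i)/256 for i=0..54) = 0.001906
P(at least one match) = 1 - 0.001906 = 0.998094

0.998094


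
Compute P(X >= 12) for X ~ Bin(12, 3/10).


P(X>=12) = P(X=12)
= 531441/1000000000000
= 531441/1000000000000

531441/1000000000000


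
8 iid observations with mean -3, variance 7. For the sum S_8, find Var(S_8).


By independence, Var(S_n) = n*Var(X_1) = 8*7 = 56

56


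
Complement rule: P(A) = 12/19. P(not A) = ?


P(A') = 1 - P(A) = 1 - 12/19 = 7/19

7/19


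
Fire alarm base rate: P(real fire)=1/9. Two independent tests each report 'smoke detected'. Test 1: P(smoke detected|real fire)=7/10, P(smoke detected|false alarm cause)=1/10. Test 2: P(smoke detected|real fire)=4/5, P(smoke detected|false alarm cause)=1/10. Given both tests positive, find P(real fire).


After test 1: P(+) = 7/10*1/9 + 1/10*8/9 = 1/6
P(B|+) = (7/90)/(1/6) = 7/15
After test 2 (use post1 as new prior): P(+) = 4/5*7/15 + 1/10*8/15 = 32/75
P(B|+,+) = (28/75)/(32/75) = 7/8

7/8


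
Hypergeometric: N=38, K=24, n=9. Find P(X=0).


P(X=0) = C(24,0)*C(14,9) / C(38,9)
= 1*2002 / 163011640
= 2002/163011640 = 91/7409620

91/7409620


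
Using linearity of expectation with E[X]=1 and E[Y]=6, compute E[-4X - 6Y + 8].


E[-4X - 6Y + 8] = -4*E[X] - 6*E[Y] + 8
= (-4)*(1) + (-6)*(6) + (8)
= -4 - 36 + 8 = -32

-32


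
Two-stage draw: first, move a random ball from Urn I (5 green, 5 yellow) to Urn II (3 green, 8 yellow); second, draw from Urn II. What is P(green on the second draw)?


P(transfer green) = 5/10 = 1/2; P(transfer yellow) = 1/2
If green transferred: Urn II has 4 green of 12, so P(green|green moved) = 1/3
If yellow transferred: Urn II has 3 green of 12, so P(green|yellow moved) = 1/4
By total probability: P(green) = 1/2*1/3 + 1/2*1/4 = 7/24

7/24


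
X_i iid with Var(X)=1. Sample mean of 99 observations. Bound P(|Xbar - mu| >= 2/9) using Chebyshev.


Var(Xbar) = Var(X)/n = 1/99
Chebyshev: P(|Xbar-mu| >= 2/9) <= Var(Xbar)/(2/9)^2 = (1/99)/(4/81) = 9/44

9/44


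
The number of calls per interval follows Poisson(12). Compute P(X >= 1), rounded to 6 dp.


P(X>=1) = 1 - P(X<=0) = 1 - (e^(-12)*12^0/0!)
≈ 1 - 0.0000061442 = 0.9999938558
≈ 0.999994

0.999994


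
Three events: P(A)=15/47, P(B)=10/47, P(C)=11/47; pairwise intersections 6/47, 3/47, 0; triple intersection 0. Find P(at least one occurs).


P(A∪B∪C) = P(A)+P(B)+P(C) - P(AB)-P(AC)-P(BC) + P(ABC)
= 15/47+10/47+11/47 - 6/47-3/47-0 + 0
= 27/47

27/47


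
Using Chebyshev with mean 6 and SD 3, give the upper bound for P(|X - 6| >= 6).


k = 6/3 = 2
Chebyshev: P(|X-mu| >= k*sigma) <= 1/k^2 = 1/2^2 = 1/4

1/4


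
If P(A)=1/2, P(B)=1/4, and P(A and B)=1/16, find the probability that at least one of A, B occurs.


P(A∪B) = P(A) + P(B) - P(A∩B)
= 1/2 + 1/4 - 1/16 = 11/16

11/16


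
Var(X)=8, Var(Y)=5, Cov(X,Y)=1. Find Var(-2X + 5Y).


Var(-2X + 5Y) = (-2)^2*Var(X) + 5^2*Var(Y) + 2*(-2)*5*Cov(X,Y)
= 4*8 + 25*5 - 20*1
= 32 + 125 - 20 = 137

137


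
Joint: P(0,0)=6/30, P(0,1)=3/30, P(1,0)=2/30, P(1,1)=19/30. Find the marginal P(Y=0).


P(Y=0) = P(0,0)+P(1,0) = 6/30 + 2/30 = 8/30 = 4/15

4/15


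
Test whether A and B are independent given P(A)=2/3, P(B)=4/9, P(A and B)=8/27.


P(A)*P(B) = 2/3*4/9 = 8/27
P(A∩B) = 8/27, which equals P(A)P(B), so independent

Yes, A and B are independent


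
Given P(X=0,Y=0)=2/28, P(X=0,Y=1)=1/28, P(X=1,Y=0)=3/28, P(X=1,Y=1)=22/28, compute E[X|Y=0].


P(Y=0) = 5/28
E[X|Y=0] = (0*2 + 1*3)/5 = 3/5

3/5


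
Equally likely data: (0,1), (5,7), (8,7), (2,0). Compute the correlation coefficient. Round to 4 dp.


Cov(X,Y) = 8.6875, Var(X) = 9.1875, Var(Y) = 10.6875
rho = Cov/(sqrt(VarX)*sqrt(VarY)) = 0.8767

0.8767


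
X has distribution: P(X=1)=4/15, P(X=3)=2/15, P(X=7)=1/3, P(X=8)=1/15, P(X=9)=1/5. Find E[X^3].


E[X^3] = sum(g(x)*P(x))
= 1*4/15 + 27*2/15 + 343*1/3 + 512*1/15 + 729*1/5
= 4472/15

4472/15


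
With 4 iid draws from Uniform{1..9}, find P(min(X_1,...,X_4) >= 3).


P(min >= 3) = P(all X_i >= 3) = (P(X_1 >= 3))^4
= (7/9)^4 = 2401/6561

2401/6561


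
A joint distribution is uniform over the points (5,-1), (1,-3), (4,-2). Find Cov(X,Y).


E[X]=10/3, E[Y]=-2, E[XY]=-16/3
Cov(X,Y) = E[XY] - E[X]E[Y] = -16/3 - 10/3*-2 = 4/3

4/3


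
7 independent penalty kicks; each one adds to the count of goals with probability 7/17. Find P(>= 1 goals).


P(at least one) = 1 - P(none)
P(none) = (1 - 7/17)^7 = (10/17)^7 = 10000000/410338673
P(at least one) = 1 - 10000000/410338673 = 400338673/410338673

400338673/410338673


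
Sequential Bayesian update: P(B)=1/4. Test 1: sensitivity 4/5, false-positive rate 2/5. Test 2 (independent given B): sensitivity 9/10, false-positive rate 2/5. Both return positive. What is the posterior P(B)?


After test 1: P(+) = 4/5*1/4 + 2/5*3/4 = 1/2
P(B|+) = (1/5)/(1/2) = 2/5
After test 2 (use post1 as new prior): P(+) = 9/10*2/5 + 2/5*3/5 = 3/5
P(B|+,+) = (9/25)/(3/5) = 3/5

3/5


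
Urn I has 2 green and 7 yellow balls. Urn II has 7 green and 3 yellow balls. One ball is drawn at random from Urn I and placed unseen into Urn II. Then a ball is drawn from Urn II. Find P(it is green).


P(transfer green) = 2/9; P(transfer yellow) = 7/9
If green transferred: Urn II has 8 green of 11, so P(green|green moved) = 8/11
If yellow transferred: Urn II has 7 green of 11, so P(green|yellow moved) = 7/11
By total probability: P(green) = 2/9*8/11 + 7/9*7/11 = 65/99

65/99


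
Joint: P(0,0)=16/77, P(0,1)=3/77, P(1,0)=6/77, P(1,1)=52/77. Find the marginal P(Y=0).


P(Y=0) = P(0,0)+P(1,0) = 16/77 + 6/77 = 22/77 = 2/7

2/7


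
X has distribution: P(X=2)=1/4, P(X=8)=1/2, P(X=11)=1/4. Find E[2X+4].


E[2X+4] = sum(g(x)*P(x))
= 8*1/4 + 20*1/2 + 26*1/4
= 37/2

37/2


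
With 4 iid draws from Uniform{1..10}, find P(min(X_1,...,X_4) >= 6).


P(min >= 6) = P(all X_i >= 6) = (P(X_1 >= 6))^4
= (5/10)^4 = (1/2)^4 = 1/16

1/16


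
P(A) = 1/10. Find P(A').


P(A') = 1 - P(A) = 1 - 1/10 = 9/10

9/10


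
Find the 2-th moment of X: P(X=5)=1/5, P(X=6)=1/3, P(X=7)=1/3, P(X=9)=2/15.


E[X^2] = sum(x^2 * P(x))
= 25*1/5 + 36*1/3 + 49*1/3 + 81*2/15
= 662/15

662/15


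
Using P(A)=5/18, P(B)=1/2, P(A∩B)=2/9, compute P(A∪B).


P(A∪B) = P(A) + P(B) - P(A∩B)
= 5/18 + 1/2 - 2/9 = 5/9

5/9


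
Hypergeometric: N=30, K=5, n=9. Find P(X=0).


P(X=0) = C(5,0)*C(25,9) / C(30,9)
= 1*2042975 / 14307150
= 2042975/14307150 = 323/2262

323/2262


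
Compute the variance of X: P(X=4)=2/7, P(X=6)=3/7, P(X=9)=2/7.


E[X] = 44/7, E[X^2] = 302/7
Var(X) = E[X^2] - (E[X])^2 = 302/7 - (44/7)^2 = 178/49

178/49


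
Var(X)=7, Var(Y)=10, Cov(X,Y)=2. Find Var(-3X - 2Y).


Var(-3X - 2Y) = (-3)^2*Var(X) + (-2)^2*Var(Y) + 2*(-3)*(-2)*Cov(X,Y)
= 9*7 + 4*10 + 12*2
= 63 + 40 + 24 = 127

127


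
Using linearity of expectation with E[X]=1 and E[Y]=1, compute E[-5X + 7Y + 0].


E[-5X + 7Y + 0] = -5*E[X] + 7*E[Y] + 0
= (-5)*(1) + (7)*(1) + (0)
= -5 + 7 + 0 = 2

2


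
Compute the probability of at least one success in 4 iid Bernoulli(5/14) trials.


P(at least one) = 1 - P(none)
P(none) = (1 - 5/14)^4 = (9/14)^4 = 6561/38416
P(at least one) = 1 - 6561/38416 = 31855/38416

31855/38416


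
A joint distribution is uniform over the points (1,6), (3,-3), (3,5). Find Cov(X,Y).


E[X]=7/3, E[Y]=8/3, E[XY]=4
Cov(X,Y) = E[XY] - E[X]E[Y] = 4 - 7/3*8/3 = -20/9

-20/9


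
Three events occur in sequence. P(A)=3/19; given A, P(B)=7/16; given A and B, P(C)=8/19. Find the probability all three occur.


P(A∩B∩C) = P(A) * P(B|A) * P(C|A∩B)
= 3/19 * 7/16 * 8/19
= 21/304 * 8/19 = 21/722

21/722


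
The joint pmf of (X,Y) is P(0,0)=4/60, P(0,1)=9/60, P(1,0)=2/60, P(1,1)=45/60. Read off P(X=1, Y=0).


Read from table: P(X=1, Y=0) = 2/60 = 1/30

1/30


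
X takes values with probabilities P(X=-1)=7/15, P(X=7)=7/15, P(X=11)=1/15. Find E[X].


E[X] = sum(x * P(x))
= -1*7/15 + 7*7/15 + 11*1/15
= 53/15

53/15


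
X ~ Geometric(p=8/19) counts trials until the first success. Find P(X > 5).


P(X > 5) = P(first 5 trials all fail) = (1-p)^5 = (11/19)^5 = 161051/2476099

161051/2476099


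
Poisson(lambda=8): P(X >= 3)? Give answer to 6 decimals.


P(X>=3) = 1 - P(X<=2) = 1 - (e^(-8)*8^0/0! + e^(-8)*8^1/1! + e^(-8)*8^2/2!)
≈ 1 - (0.0003354626 + 0.0026837010 + 0.0107348041)
= 1 - 0.0137539677 = 0.9862460323
≈ 0.986246

0.986246


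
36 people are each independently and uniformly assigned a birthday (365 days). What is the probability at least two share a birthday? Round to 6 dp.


P(all different) = prod((365-i)/365 for i=0..35) = 0.167818
P(at least one match) = 1 - 0.167818 = 0.832182

0.832182


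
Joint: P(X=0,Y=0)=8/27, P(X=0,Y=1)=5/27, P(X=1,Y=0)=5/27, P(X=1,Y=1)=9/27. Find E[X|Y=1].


P(Y=1) = 14/27
E[X|Y=1] = (0*5 + 1*9)/14 = 9/14

9/14


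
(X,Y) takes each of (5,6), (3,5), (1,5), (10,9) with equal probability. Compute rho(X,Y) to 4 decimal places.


Cov(X,Y) = 5.3125, Var(X) = 11.1875, Var(Y) = 2.6875
rho = Cov/(sqrt(VarX)*sqrt(VarY)) = 0.9689

0.9689


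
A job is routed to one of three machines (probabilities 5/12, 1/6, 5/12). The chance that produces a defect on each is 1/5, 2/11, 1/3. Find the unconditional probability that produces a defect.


P(A) = P(A|B1)P(B1) + P(A|B2)P(B2) + P(A|B3)P(B3)
= 1/5*5/12 + 2/11*1/6 + 1/3*5/12
= 1/12 + 1/33 + 5/36 = 25/99

25/99


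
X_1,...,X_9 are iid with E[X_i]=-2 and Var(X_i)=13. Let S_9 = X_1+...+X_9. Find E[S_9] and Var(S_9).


E[S_n] = n*mu = 9*-2 = -18
Var(S_n) = n*sigma^2 = 9*13 = 117

E[S_9]=-18, Var(S_9)=117


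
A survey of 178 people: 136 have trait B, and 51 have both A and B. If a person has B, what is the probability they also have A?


P(A|B) = P(A∩B)/P(B) = (51/178)/(136/178) = 51/136 = 3/8

3/8


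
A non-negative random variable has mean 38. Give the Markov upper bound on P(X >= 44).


Markov: P(X >= a) <= E[X]/a
P(X >= 44) <= 38/44 = 19/22

19/22


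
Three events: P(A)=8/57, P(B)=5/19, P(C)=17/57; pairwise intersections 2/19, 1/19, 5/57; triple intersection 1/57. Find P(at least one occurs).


P(A∪B∪C) = P(A)+P(B)+P(C) - P(AB)-P(AC)-P(BC) + P(ABC)
= 8/57+5/19+17/57 - 2/19-1/19-5/57 + 1/57
= 9/19

9/19


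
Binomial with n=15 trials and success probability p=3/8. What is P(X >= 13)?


P(X>=13) = P(X=13) + P(X=14) + P(X=15)
= 4185097875/35184372088832 + 358722675/35184372088832 + 14348907/35184372088832
= 4558169457/35184372088832

4558169457/35184372088832


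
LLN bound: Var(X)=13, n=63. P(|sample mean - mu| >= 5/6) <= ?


Var(Xbar) = Var(X)/n = 13/63
Chebyshev: P(|Xbar-mu| >= 5/6) <= Var(Xbar)/(5/6)^2 = (13/63)/(25/36) = 52/175

52/175


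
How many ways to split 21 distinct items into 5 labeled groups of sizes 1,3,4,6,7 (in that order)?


21! = 51090942171709440000
Denominator: 1!=1 * 3!=6 * 4!=24 * 6!=720 * 7!=5040
Coefficient = 51090942171709440000 / 522547200 = 97772875200

97772875200


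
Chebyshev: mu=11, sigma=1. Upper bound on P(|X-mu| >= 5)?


k = 5/1 = 5
Chebyshev: P(|X-mu| >= k*sigma) <= 1/k^2 = 1/5^2 = 1/25

1/25


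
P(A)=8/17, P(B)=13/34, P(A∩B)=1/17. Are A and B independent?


P(A)*P(B) = 8/17*13/34 = 52/289
P(A∩B) = 1/17 != 52/289, so not independent

No, A and B are not independent


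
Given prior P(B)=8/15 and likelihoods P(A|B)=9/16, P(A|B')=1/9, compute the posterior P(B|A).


P(A) = P(A|B)P(B) + P(A|B')P(B') = 9/16*8/15 + 1/9*7/15 = 19/54
P(B|A) = P(A|B)P(B)/P(A) = (3/10)/(19/54) = 81/95

81/95


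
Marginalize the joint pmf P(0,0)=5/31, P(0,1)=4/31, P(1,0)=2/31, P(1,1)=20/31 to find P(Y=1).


P(Y=1) = P(0,1)+P(1,1) = 4/31 + 20/31 = 24/31

24/31


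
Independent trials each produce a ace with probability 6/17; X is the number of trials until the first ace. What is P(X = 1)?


P(X=1) = (1-p)^0 * p = (11/17)^0 * 6/17
= 1 * 6/17 = 6/17

6/17


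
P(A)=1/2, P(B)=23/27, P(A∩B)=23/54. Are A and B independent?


P(A)*P(B) = 1/2*23/27 = 23/54
P(A∩B) = 23/54, which equals P(A)P(B), so independent

Yes, A and B are independent


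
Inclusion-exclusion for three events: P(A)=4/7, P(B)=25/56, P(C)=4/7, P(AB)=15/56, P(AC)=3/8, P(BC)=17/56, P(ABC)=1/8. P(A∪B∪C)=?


P(A∪B∪C) = P(A)+P(B)+P(C) - P(AB)-P(AC)-P(BC) + P(ABC)
= 4/7+25/56+4/7 - 15/56-3/8-17/56 + 1/8
= 43/56

43/56


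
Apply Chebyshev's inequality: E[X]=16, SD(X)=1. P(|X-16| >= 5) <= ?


k = 5/1 = 5
Chebyshev: P(|X-mu| >= k*sigma) <= 1/k^2 = 1/5^2 = 1/25

1/25


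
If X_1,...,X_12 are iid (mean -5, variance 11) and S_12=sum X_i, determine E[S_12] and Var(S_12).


E[S_n] = n*mu = 12*-5 = -60
Var(S_n) = n*sigma^2 = 12*11 = 132

E[S_12]=-60, Var(S_12)=132


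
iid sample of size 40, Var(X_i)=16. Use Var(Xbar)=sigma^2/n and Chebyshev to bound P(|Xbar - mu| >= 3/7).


Var(Xbar) = Var(X)/n = 16/40
Chebyshev: P(|Xbar-mu| >= 3/7) <= Var(Xbar)/(3/7)^2 = (2/5)/(9/49) = 98/45
Bound exceeds 1, so trivial bound: 1

1


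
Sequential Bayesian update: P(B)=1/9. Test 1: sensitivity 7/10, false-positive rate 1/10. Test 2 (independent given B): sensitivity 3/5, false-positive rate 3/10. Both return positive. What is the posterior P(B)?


After test 1: P(+) = 7/10*1/9 + 1/10*8/9 = 1/6
P(B|+) = (7/90)/(1/6) = 7/15
After test 2 (use post1 as new prior): P(+) = 3/5*7/15 + 3/10*8/15 = 11/25
P(B|+,+) = (7/25)/(11/25) = 7/11

7/11


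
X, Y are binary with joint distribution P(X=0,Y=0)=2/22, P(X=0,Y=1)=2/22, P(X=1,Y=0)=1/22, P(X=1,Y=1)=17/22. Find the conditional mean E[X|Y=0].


P(Y=0) = 3/22
E[X|Y=0] = (0*2 + 1*1)/3 = 1/3

1/3


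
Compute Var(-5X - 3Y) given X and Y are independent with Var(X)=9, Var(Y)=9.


Independence => Cov(X,Y)=0
Var(-5X - 3Y) = (-5)^2*Var(X) + (-3)^2*Var(Y)
= 25*9 + 9*9 = 306

306


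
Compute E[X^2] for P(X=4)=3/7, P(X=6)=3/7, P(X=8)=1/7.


E[X^2] = sum(g(x)*P(x))
= 16*3/7 + 36*3/7 + 64*1/7
= 220/7

220/7


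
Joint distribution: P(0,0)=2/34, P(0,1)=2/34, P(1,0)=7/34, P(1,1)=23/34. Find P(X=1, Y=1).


Read from table: P(X=1, Y=1) = 23/34

23/34


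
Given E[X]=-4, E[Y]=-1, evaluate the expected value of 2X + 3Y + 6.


E[2X + 3Y + 6] = 2*E[X] + 3*E[Y] + 6
= (2)*(-4) + (3)*(-1) + (6)
= -8 - 3 + 6 = -5

-5


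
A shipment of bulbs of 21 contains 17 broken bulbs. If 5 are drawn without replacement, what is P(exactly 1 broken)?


P(X=1) = C(17,1)*C(4,4) / C(21,5)
= 17*1 / 20349
= 17/20349 = 1/1197

1/1197


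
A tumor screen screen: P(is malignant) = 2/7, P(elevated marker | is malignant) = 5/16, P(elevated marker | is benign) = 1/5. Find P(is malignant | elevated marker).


P(A) = P(A|B)P(B) + P(A|B')P(B') = 5/16*2/7 + 1/5*5/7 = 13/56
P(B|A) = P(A|B)P(B)/P(A) = (5/56)/(13/56) = 5/13

5/13


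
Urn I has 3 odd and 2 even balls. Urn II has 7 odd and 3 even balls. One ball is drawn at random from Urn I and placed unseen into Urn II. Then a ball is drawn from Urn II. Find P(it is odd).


P(transfer odd) = 3/5; P(transfer even) = 2/5
If odd transferred: Urn II has 8 odd of 11, so P(odd|odd moved) = 8/11
If even transferred: Urn II has 7 odd of 11, so P(odd|even moved) = 7/11
By total probability: P(odd) = 3/5*8/11 + 2/5*7/11 = 38/55

38/55
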